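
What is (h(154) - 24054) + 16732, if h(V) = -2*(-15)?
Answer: -7292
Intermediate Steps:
h(V) = 30
(h(154) - 24054) + 16732 = (30 - 24054) + 16732 = -24024 + 16732 = -7292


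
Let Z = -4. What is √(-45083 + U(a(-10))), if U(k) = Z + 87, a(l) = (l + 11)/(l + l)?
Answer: 150*I*√2 ≈ 212.13*I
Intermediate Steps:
a(l) = (11 + l)/(2*l) (a(l) = (11 + l)/((2*l)) = (11 + l)*(1/(2*l)) = (11 + l)/(2*l))
U(k) = 83 (U(k) = -4 + 87 = 83)
√(-45083 + U(a(-10))) = √(-45083 + 83) = √(-45000) = 150*I*√2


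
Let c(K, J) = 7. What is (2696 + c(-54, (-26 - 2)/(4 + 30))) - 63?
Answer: 2640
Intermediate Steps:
(2696 + c(-54, (-26 - 2)/(4 + 30))) - 63 = (2696 + 7) - 63 = 2703 - 63 = 2640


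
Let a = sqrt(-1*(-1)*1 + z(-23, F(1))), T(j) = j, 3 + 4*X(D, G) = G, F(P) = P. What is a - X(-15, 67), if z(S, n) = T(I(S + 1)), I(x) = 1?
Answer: -16 + sqrt(2) ≈ -14.586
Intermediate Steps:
X(D, G) = -3/4 + G/4
z(S, n) = 1
a = sqrt(2) (a = sqrt(-1*(-1)*1 + 1) = sqrt(1*1 + 1) = sqrt(1 + 1) = sqrt(2) ≈ 1.4142)
a - X(-15, 67) = sqrt(2) - (-3/4 + (1/4)*67) = sqrt(2) - (-3/4 + 67/4) = sqrt(2) - 1*16 = sqrt(2) - 16 = -16 + sqrt(2)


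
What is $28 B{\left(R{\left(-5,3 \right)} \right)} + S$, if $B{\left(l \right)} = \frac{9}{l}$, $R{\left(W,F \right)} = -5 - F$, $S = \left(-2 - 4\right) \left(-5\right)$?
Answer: $- \frac{3}{2} \approx -1.5$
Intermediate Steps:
$S = 30$ ($S = \left(-6\right) \left(-5\right) = 30$)
$28 B{\left(R{\left(-5,3 \right)} \right)} + S = 28 \frac{9}{-5 - 3} + 30 = 28 \frac{9}{-8} + 30 = 28 \cdot 9 \left(- \frac{1}{8}\right) + 30 = 28 \left(- \frac{9}{8}\right) + 30 = - \frac{63}{2} + 30 = - \frac{3}{2}$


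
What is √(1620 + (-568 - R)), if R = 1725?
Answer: I*√673 ≈ 25.942*I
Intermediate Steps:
√(1620 + (-568 - R)) = √(1620 + (-568 - 1*1725)) = √(1620 + (-568 - 1725)) = √(1620 - 2293) = √(-673) = I*√673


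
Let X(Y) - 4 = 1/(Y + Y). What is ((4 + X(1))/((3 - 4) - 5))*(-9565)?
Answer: 162605/12 ≈ 13550.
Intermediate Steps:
X(Y) = 4 + 1/(2*Y) (X(Y) = 4 + 1/(Y + Y) = 4 + 1/(2*Y))
((4 + X(1))/((3 - 4) - 5))*(-9565) = ((4 + (4 + (½)/1))/((3 - 4) - 5))*(-9565) = ((4 + (4 + (½)*1))/(-1 - 5))*(-9565) = ((4 + (4 + ½))/(-6))*(-9565) = ((4 + 9/2)*(-⅙))*(-9565) = ((17/2)*(-⅙))*(-9565) = -17/12*(-9565) = 162605/12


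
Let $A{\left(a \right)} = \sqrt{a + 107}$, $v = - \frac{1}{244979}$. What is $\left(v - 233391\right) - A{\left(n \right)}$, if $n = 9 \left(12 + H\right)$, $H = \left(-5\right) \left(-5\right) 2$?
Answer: $- \frac{57175893790}{244979} - \sqrt{665} \approx -2.3342 \cdot 10^{5}$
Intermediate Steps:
$H = 50$ ($H = 25 \cdot 2 = 50$)
$v = - \frac{1}{244979}$ ($v = \left(-1\right) \frac{1}{244979} = - \frac{1}{244979} \approx -4.082 \cdot 10^{-6}$)
$n = 558$ ($n = 9 \left(12 + 50\right) = 9 \cdot 62 = 558$)
$A{\left(a \right)} = \sqrt{107 + a}$
$\left(v - 233391\right) - A{\left(n \right)} = \left(- \frac{1}{244979} - 233391\right) - \sqrt{107 + 558} = - \frac{57175893790}{244979} - \sqrt{665}$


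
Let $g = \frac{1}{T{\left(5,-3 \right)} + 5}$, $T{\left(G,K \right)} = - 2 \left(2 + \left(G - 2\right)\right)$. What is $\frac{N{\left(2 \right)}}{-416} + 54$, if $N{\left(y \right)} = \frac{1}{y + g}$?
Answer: $\frac{202171}{3744} \approx 53.999$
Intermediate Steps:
$T{\left(G,K \right)} = - 2 G$ ($T{\left(G,K \right)} = - 2 \left(2 + \left(-2 + G\right)\right) = - 2 G$)
$g = - \frac{1}{5}$ ($g = \frac{1}{\left(-2\right) 5 + 5} = \frac{1}{-10 + 5} = \frac{1}{-5} = - \frac{1}{5} \approx -0.2$)
$N{\left(y \right)} = \frac{1}{- \frac{1}{5} + y}$ ($N{\left(y \right)} = \frac{1}{y - \frac{1}{5}} = \frac{1}{- \frac{1}{5} + y}$)
$\frac{N{\left(2 \right)}}{-416} + 54 = \frac{5 \frac{1}{-1 + 5 \cdot 2}}{-416} + 54 = \frac{5}{-1 + 10} \left(- \frac{1}{416}\right) + 54 = \frac{5}{9} \left(- \frac{1}{416}\right) + 54 = - \frac{5}{3744} + 54 = \frac{202171}{3744}$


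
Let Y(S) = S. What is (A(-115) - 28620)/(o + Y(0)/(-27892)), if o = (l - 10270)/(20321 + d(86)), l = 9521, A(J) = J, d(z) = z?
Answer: 83770735/107 ≈ 7.8290e+5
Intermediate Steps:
o = -749/20407 (o = (9521 - 10270)/(20321 + 86) = -749/20407 ≈ -0.036703)
(A(-115) - 28620)/(o + Y(0)/(-27892)) = (-115 - 28620)/(-749/20407 + 0/(-27892)) = -28735/(-749/20407 + 0*(-1/27892)) = -28735/(-749/20407 + 0) = -28735/(-749/20407) = -28735*(-20407/749) = 83770735/107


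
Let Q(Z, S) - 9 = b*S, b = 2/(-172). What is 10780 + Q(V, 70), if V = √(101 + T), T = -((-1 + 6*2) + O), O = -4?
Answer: 463892/43 ≈ 10788.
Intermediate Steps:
b = -1/86 (b = 2*(-1/172) = -1/86 ≈ -0.011628)
T = -7 (T = -((-1 + 6*2) - 4) = -((-1 + 12) - 4) = -(11 - 4) = -1*7 = -7)
V = √94 (V = √(101 - 7) = √94 ≈ 9.6954)
Q(Z, S) = 9 - S/86
10780 + Q(V, 70) = 10780 + (9 - 1/86*70) = 10780 + (9 - 35/43) = 10780 + 352/43 = 463892/43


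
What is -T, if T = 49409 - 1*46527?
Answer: -2882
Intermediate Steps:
T = 2882 (T = 49409 - 46527 = 2882)
-T = -1*2882 = -2882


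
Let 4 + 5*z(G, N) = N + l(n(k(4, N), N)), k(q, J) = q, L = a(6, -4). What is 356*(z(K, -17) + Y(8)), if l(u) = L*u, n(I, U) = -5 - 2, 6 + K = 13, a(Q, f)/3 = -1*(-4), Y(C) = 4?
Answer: -6052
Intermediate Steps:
a(Q, f) = 12 (a(Q, f) = 3*(-1*(-4)) = 3*4 = 12)
K = 7 (K = -6 + 13 = 7)
L = 12
n(I, U) = -7
l(u) = 12*u
z(G, N) = -88/5 + N/5 (z(G, N) = -4/5 + (N + 12*(-7))/5 = -4/5 + (N - 84)/5 = -4/5 + (-84 + N)/5 = -4/5 + (-84/5 + N/5) = -88/5 + N/5)
356*(z(K, -17) + Y(8)) = 356*((-88/5 + (1/5)*(-17)) + 4) = 356*((-88/5 - 17/5) + 4) = 356*(-21 + 4) = 356*(-17) = -6052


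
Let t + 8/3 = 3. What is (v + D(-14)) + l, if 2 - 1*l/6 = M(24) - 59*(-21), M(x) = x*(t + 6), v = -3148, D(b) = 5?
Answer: -11477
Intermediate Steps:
t = 1/3 (t = -8/3 + 3 = 1/3 ≈ 0.33333)
M(x) = 19*x/3 (M(x) = x*(1/3 + 6) = x*(19/3) = 19*x/3)
l = -8334 (l = 12 - 6*((19/3)*24 - 59*(-21)) = 12 - 6*(152 + 1239) = 12 - 6*1391 = 12 - 8346 = -8334)
(v + D(-14)) + l = (-3148 + 5) - 8334 = -3143 - 8334 = -11477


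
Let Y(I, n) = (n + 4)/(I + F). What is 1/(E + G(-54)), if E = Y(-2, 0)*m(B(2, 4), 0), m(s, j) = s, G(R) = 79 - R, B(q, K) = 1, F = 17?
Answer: 15/1999 ≈ 0.0075037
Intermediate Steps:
Y(I, n) = (4 + n)/(17 + I) (Y(I, n) = (n + 4)/(I + 17) = (4 + n)/(17 + I))
E = 4/15 (E = ((4 + 0)/(17 - 2))*1 = (4/15)*1 = 4/15 ≈ 0.26667)
1/(E + G(-54)) = 1/(4/15 + (79 - 1*(-54))) = 1/(4/15 + (79 + 54)) = 1/(4/15 + 133) = 1/(1999/15) = 15/1999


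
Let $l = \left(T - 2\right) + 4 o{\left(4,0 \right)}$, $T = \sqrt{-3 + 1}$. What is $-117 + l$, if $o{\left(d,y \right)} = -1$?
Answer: $-123 + i \sqrt{2} \approx -123.0 + 1.4142 i$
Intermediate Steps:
$T = i \sqrt{2}$ ($T = \sqrt{-2} = i \sqrt{2} \approx 1.4142 i$)
$l = -6 + i \sqrt{2}$ ($l = \left(i \sqrt{2} - 2\right) + 4 \left(-1\right) = \left(-2 + i \sqrt{2}\right) - 4 = -6 + i \sqrt{2} \approx -6.0 + 1.4142 i$)
$-117 + l = -117 - \left(6 - i \sqrt{2}\right) = -123 + i \sqrt{2}$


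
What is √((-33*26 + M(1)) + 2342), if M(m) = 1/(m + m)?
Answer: √5938/2 ≈ 38.529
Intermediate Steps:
M(m) = 1/(2*m)
√((-33*26 + M(1)) + 2342) = √((-33*26 + (½)/1) + 2342) = √((-858 + (½)*1) + 2342) = √((-858 + ½) + 2342) = √(-1715/2 + 2342) = √(2969/2) = √5938/2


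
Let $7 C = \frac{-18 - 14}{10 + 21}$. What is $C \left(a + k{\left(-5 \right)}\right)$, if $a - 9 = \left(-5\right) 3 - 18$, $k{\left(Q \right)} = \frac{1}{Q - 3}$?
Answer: $\frac{772}{217} \approx 3.5576$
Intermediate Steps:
$C = - \frac{32}{217}$ ($C = \frac{\left(-18 - 14\right) \frac{1}{10 + 21}}{7} = \frac{\left(-32\right) \frac{1}{31}}{7} = \frac{1}{7} \left(- \frac{32}{31}\right) = - \frac{32}{217} \approx -0.14747$)
$k{\left(Q \right)} = \frac{1}{-3 + Q}$
$a = -24$ ($a = 9 - 33 = -24$)
$C \left(a + k{\left(-5 \right)}\right) = - \frac{32 \left(-24 + \frac{1}{-3 - 5}\right)}{217} = - \frac{32 \left(-24 + \frac{1}{-8}\right)}{217} = - \frac{32 \left(-24 - \frac{1}{8}\right)}{217} = \left(- \frac{32}{217}\right) \left(- \frac{193}{8}\right) = \frac{772}{217}$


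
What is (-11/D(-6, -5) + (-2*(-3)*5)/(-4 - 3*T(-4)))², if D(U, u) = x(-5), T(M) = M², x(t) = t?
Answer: 44521/16900 ≈ 2.6344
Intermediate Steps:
D(U, u) = -5
(-11/D(-6, -5) + (-2*(-3)*5)/(-4 - 3*T(-4)))² = (-11/(-5) + (-2*(-3)*5)/(-4 - 3*(-4)²))² = (-11*(-⅕) + (6*5)/(-4 - 3*16))² = (11/5 + 30/(-4 - 48))² = (11/5 + 30/(-52))² = (11/5 + 30*(-1/52))² = (11/5 - 15/26)² = (211/130)² = 44521/16900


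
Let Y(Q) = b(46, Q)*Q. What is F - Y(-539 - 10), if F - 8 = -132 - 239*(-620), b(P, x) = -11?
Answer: 142017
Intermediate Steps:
F = 148056 (F = 8 + (-132 - 239*(-620)) = 8 + (-132 + 148180) = 8 + 148048 = 148056)
Y(Q) = -11*Q
F - Y(-539 - 10) = 148056 - (-11)*(-539 - 10) = 148056 - (-11)*(-549) = 148056 - 1*6039 = 148056 - 6039 = 142017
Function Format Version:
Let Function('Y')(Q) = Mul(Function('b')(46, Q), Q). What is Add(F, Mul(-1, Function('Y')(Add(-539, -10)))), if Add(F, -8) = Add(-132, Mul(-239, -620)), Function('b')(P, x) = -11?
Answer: 142017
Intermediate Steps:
F = 148056 (F = Add(8, Add(-132, Mul(-239, -620))) = Add(8, Add(-132, 148180)) = Add(8, 148048) = 148056)
Function('Y')(Q) = Mul(-11, Q)
Add(F, Mul(-1, Function('Y')(Add(-539, -10)))) = Add(148056, Mul(-1, Mul(-11, Add(-539, -10)))) = Add(148056, Mul(-1, Mul(-11, -549))) = Add(148056, Mul(-1, 6039)) = Add(148056, -6039) = 142017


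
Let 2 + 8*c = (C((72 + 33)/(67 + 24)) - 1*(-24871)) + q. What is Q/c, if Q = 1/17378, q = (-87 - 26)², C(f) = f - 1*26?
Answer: 52/4248669019 ≈ 1.2239e-8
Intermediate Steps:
C(f) = -26 + f (C(f) = f - 26 = -26 + f)
q = 12769 (q = (-113)² = 12769)
Q = 1/17378 ≈ 5.7544e-5
c = 488971/104 (c = -¼ + (((-26 + (72 + 33)/(67 + 24)) - 1*(-24871)) + 12769)/8 = -¼ + (((-26 + 105/91) + 24871) + 12769)/8 = -¼ + (((-26 + 105*(1/91)) + 24871) + 12769)/8 = -¼ + (((-26 + 15/13) + 24871) + 12769)/8 = -¼ + ((-323/13 + 24871) + 12769)/8 = -¼ + (323000/13 + 12769)/8 = -¼ + (⅛)*(488997/13) = -¼ + 488997/104 = 488971/104 ≈ 4701.6)
Q/c = 1/(17378*(488971/104)) = (1/17378)*(104/488971) = 52/4248669019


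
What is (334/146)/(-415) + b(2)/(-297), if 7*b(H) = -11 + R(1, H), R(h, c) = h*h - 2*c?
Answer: 10991/8997615 ≈ 0.0012215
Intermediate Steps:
R(h, c) = h**2 - 2*c
b(H) = -10/7 - 2*H/7 (b(H) = (-11 + (1**2 - 2*H))/7 = (-11 + (1 - 2*H))/7 = (-10 - 2*H)/7 = -10/7 - 2*H/7)
(334/146)/(-415) + b(2)/(-297) = (334/146)/(-415) + (-10/7 - 2/7*2)/(-297) = (334*(1/146))*(-1/415) + (-10/7 - 4/7)*(-1/297) = (167/73)*(-1/415) - 2*(-1/297) = -167/30295 + 2/297 = 10991/8997615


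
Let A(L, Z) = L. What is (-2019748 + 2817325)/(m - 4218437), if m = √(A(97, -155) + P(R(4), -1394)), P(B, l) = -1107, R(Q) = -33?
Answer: -1121509442383/5931736907993 - 265859*I*√1010/5931736907993 ≈ -0.18907 - 1.4244e-6*I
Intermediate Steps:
m = I*√1010 (m = √(97 - 1107) = √(-1010) = I*√1010 ≈ 31.78*I)
(-2019748 + 2817325)/(m - 4218437) = (-2019748 + 2817325)/(I*√1010 - 4218437) = 797577/(-4218437 + I*√1010)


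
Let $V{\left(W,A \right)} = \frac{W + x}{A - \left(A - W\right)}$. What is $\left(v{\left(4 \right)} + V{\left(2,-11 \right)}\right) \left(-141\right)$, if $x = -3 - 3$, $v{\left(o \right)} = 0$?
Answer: $282$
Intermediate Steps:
$x = -6$ ($x = -3 - 3 = -6$)
$V{\left(W,A \right)} = \frac{-6 + W}{W}$ ($V{\left(W,A \right)} = \frac{W - 6}{A - \left(A - W\right)} = \frac{-6 + W}{W}$)
$\left(v{\left(4 \right)} + V{\left(2,-11 \right)}\right) \left(-141\right) = \left(0 + \frac{-6 + 2}{2}\right) \left(-141\right) = \left(0 + \frac{1}{2} \left(-4\right)\right) \left(-141\right) = \left(0 - 2\right) \left(-141\right) = \left(-2\right) \left(-141\right) = 282$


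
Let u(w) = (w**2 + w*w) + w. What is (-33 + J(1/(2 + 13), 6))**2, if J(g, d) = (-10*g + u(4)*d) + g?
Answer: 831744/25 ≈ 33270.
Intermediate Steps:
u(w) = w + 2*w**2 (u(w) = (w**2 + w**2) + w = 2*w**2 + w = w + 2*w**2)
J(g, d) = -9*g + 36*d (J(g, d) = (-10*g + (4*(1 + 2*4))*d) + g = (-10*g + (4*(1 + 8))*d) + g = (-10*g + (4*9)*d) + g = (-10*g + 36*d) + g = -9*g + 36*d)
(-33 + J(1/(2 + 13), 6))**2 = (-33 + (-9/(2 + 13) + 36*6))**2 = (-33 + (-9/15 + 216))**2 = (-33 + (-9*1/15 + 216))**2 = (-33 + (-3/5 + 216))**2 = (-33 + 1077/5)**2 = (912/5)**2 = 831744/25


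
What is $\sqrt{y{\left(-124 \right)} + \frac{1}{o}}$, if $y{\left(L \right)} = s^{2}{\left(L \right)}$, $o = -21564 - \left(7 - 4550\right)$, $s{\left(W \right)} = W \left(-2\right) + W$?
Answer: $\frac{\sqrt{4454649227795}}{17021} \approx 124.0$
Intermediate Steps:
$s{\left(W \right)} = - W$ ($s{\left(W \right)} = - 2 W + W = - W$)
$o = -17021$ ($o = -21564 - \left(7 - 4550\right) = -21564 - -4543 = -21564 + 4543 = -17021$)
$y{\left(L \right)} = L^{2}$ ($y{\left(L \right)} = \left(- L\right)^{2} = L^{2}$)
$\sqrt{y{\left(-124 \right)} + \frac{1}{o}} = \sqrt{\left(-124\right)^{2} + \frac{1}{-17021}} = \sqrt{15376 - \frac{1}{17021}} = \sqrt{\frac{261714895}{17021}} = \frac{\sqrt{4454649227795}}{17021}$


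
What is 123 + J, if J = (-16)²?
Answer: 379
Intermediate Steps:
J = 256
123 + J = 123 + 256 = 379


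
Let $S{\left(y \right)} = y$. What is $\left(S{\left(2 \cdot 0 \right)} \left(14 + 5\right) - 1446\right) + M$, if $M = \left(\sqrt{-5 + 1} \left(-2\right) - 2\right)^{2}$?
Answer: $-1458 + 16 i \approx -1458.0 + 16.0 i$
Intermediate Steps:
$M = \left(-2 - 4 i\right)^{2}$ ($M = \left(\sqrt{-4} \left(-2\right) - 2\right)^{2} = \left(2 i \left(-2\right) - 2\right)^{2} = \left(- 4 i - 2\right)^{2} = \left(-2 - 4 i\right)^{2} \approx -12.0 + 16.0 i$)
$\left(S{\left(2 \cdot 0 \right)} \left(14 + 5\right) - 1446\right) + M = \left(2 \cdot 0 \left(14 + 5\right) - 1446\right) - \left(12 - 16 i\right) = \left(0 \cdot 19 - 1446\right) - \left(12 - 16 i\right) = \left(0 - 1446\right) - \left(12 - 16 i\right) = -1446 - \left(12 - 16 i\right) = -1458 + 16 i$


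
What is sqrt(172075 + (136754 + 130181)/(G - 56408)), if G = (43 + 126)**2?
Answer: 1107*sqrt(108881770)/27847 ≈ 414.81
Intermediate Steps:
G = 28561 (G = 169**2 = 28561)
sqrt(172075 + (136754 + 130181)/(G - 56408)) = sqrt(172075 + (136754 + 130181)/(28561 - 56408)) = sqrt(172075 + 266935/(-27847)) = sqrt(172075 + 266935*(-1/27847)) = sqrt(172075 - 266935/27847) = sqrt(4791505590/27847) = 1107*sqrt(108881770)/27847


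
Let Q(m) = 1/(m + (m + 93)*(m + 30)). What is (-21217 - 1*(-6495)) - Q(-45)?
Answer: -11262329/765 ≈ -14722.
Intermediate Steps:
Q(m) = 1/(m + (30 + m)*(93 + m)) (Q(m) = 1/(m + (93 + m)*(30 + m)) = 1/(m + (30 + m)*(93 + m)))
(-21217 - 1*(-6495)) - Q(-45) = (-21217 - 1*(-6495)) - 1/(2790 + (-45)² + 124*(-45)) = (-21217 + 6495) - 1/(2790 + 2025 - 5580) = -14722 - 1/(-765) = -14722 - 1*(-1/765) = -14722 + 1/765 = -11262329/765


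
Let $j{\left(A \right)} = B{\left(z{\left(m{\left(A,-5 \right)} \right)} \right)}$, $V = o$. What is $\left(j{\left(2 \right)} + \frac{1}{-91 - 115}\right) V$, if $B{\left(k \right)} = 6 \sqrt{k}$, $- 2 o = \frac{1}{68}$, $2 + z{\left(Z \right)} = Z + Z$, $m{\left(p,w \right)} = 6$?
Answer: $\frac{1}{28016} - \frac{3 \sqrt{10}}{68} \approx -0.13948$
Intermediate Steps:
$z{\left(Z \right)} = -2 + 2 Z$ ($z{\left(Z \right)} = -2 + \left(Z + Z\right) = -2 + 2 Z$)
$o = - \frac{1}{136}$ ($o = - \frac{1}{2 \cdot 68} = \left(- \frac{1}{2}\right) \frac{1}{68} = - \frac{1}{136} \approx -0.0073529$)
$V = - \frac{1}{136} \approx -0.0073529$
$j{\left(A \right)} = 6 \sqrt{10}$ ($j{\left(A \right)} = 6 \sqrt{-2 + 2 \cdot 6} = 6 \sqrt{-2 + 12} = 6 \sqrt{10}$)
$\left(j{\left(2 \right)} + \frac{1}{-91 - 115}\right) V = \left(6 \sqrt{10} + \frac{1}{-91 - 115}\right) \left(- \frac{1}{136}\right) = \left(6 \sqrt{10} + \frac{1}{-206}\right) \left(- \frac{1}{136}\right) = \left(6 \sqrt{10} - \frac{1}{206}\right) \left(- \frac{1}{136}\right) = \left(- \frac{1}{206} + 6 \sqrt{10}\right) \left(- \frac{1}{136}\right) = \frac{1}{28016} - \frac{3 \sqrt{10}}{68}$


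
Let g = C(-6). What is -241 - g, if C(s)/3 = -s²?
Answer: -133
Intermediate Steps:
C(s) = -3*s² (C(s) = 3*(-s²) = -3*s²)
g = -108 (g = -3*(-6)² = -3*36 = -108)
-241 - g = -241 - 1*(-108) = -241 + 108 = -133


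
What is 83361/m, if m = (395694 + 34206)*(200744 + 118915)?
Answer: 27787/45807134700 ≈ 6.0661e-7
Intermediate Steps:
m = 137421404100 (m = 429900*319659 = 137421404100)
83361/m = 83361/137421404100 = 83361*(1/137421404100) = 27787/45807134700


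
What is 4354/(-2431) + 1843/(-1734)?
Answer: -707657/247962 ≈ -2.8539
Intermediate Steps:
4354/(-2431) + 1843/(-1734) = 4354*(-1/2431) + 1843*(-1/1734) = -4354/2431 - 1843/1734 = -707657/247962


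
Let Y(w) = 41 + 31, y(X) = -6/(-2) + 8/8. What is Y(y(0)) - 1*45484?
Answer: -45412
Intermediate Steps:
y(X) = 4 (y(X) = -6*(-1/2) + 8*(1/8) = 3 + 1 = 4)
Y(w) = 72
Y(y(0)) - 1*45484 = 72 - 1*45484 = 72 - 45484 = -45412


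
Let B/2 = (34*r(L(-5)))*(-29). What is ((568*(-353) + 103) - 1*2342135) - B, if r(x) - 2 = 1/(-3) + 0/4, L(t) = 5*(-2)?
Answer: -7617748/3 ≈ -2.5392e+6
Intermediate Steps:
L(t) = -10
r(x) = 5/3 (r(x) = 2 + (1/(-3) + 0/4) = 2 + (1*(-⅓) + 0*(¼)) = 2 + (-⅓ + 0) = 2 - ⅓ = 5/3)
B = -9860/3 (B = 2*((34*(5/3))*(-29)) = 2*((170/3)*(-29)) = 2*(-4930/3) = -9860/3 ≈ -3286.7)
((568*(-353) + 103) - 1*2342135) - B = ((568*(-353) + 103) - 1*2342135) - 1*(-9860/3) = ((-200504 + 103) - 2342135) + 9860/3 = (-200401 - 2342135) + 9860/3 = -2542536 + 9860/3 = -7617748/3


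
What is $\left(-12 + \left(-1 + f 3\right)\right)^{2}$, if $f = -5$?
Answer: $784$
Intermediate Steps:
$\left(-12 + \left(-1 + f 3\right)\right)^{2} = \left(-12 - 16\right)^{2} = \left(-28\right)^{2} = 784$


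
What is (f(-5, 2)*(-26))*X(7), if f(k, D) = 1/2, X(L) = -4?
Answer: 52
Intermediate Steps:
f(k, D) = 1/2
(f(-5, 2)*(-26))*X(7) = ((1/2)*(-26))*(-4) = -13*(-4) = 52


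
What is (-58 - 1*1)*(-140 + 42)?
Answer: 5782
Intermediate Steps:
(-58 - 1*1)*(-140 + 42) = (-58 - 1)*(-98) = -59*(-98) = 5782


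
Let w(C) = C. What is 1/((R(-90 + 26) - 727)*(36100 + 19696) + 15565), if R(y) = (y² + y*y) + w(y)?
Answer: 1/412961761 ≈ 2.4215e-9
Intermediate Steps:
R(y) = y + 2*y² (R(y) = (y² + y*y) + y = (y² + y²) + y = 2*y² + y = y + 2*y²)
1/((R(-90 + 26) - 727)*(36100 + 19696) + 15565) = 1/(((-90 + 26)*(1 + 2*(-90 + 26)) - 727)*(36100 + 19696) + 15565) = 1/((-64*(1 + 2*(-64)) - 727)*55796 + 15565) = 1/((-64*(1 - 128) - 727)*55796 + 15565) = 1/((-64*(-127) - 727)*55796 + 15565) = 1/((8128 - 727)*55796 + 15565) = 1/(7401*55796 + 15565) = 1/(412946196 + 15565) = 1/412961761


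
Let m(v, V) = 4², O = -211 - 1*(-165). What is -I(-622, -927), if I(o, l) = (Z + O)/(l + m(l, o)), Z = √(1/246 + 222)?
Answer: -46/911 + √13434798/224106 ≈ -0.034139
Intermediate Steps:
O = -46 (O = -211 + 165 = -46)
Z = √13434798/246 (Z = √(1/246 + 222) = √(54613/246) = √13434798/246 ≈ 14.900)
m(v, V) = 16
I(o, l) = (-46 + √13434798/246)/(16 + l) (I(o, l) = (√13434798/246 - 46)/(l + 16) = (-46 + √13434798/246)/(16 + l))
-I(-622, -927) = -(-11316 + √13434798)/(246*(16 - 927)) = -(-11316 + √13434798)/(246*(-911)) = -(-1)*(-11316 + √13434798)/(246*911) = -(46/911 - √13434798/224106) = -46/911 + √13434798/224106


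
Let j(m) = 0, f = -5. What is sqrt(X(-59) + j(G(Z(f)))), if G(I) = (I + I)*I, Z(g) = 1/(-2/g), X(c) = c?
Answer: I*sqrt(59) ≈ 7.6811*I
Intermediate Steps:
Z(g) = -g/2
G(I) = 2*I**2 (G(I) = (2*I)*I = 2*I**2)
sqrt(X(-59) + j(G(Z(f)))) = sqrt(-59 + 0) = sqrt(-59) = I*sqrt(59)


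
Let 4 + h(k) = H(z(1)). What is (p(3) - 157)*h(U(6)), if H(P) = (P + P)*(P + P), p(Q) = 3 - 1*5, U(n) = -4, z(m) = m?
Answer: 0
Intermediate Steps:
p(Q) = -2 (p(Q) = 3 - 5 = -2)
H(P) = 4*P² (H(P) = (2*P)*(2*P) = 4*P²)
h(k) = 0 (h(k) = -4 + 4*1² = -4 + 4*1 = -4 + 4 = 0)
(p(3) - 157)*h(U(6)) = (-2 - 157)*0 = -159*0 = 0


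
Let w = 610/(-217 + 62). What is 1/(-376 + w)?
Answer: -31/11778 ≈ -0.0026320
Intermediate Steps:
w = -122/31 (w = 610/(-155) = 610*(-1/155) = -122/31 ≈ -3.9355)
1/(-376 + w) = 1/(-376 - 122/31) = 1/(-11778/31) = -31/11778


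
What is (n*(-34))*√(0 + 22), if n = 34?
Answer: -1156*√22 ≈ -5422.1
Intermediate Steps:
(n*(-34))*√(0 + 22) = (34*(-34))*√(0 + 22) = -1156*√22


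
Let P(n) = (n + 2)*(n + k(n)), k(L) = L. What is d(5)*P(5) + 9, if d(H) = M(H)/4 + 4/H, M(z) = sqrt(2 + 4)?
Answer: 65 + 35*sqrt(6)/2 ≈ 107.87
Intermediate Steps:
P(n) = 2*n*(2 + n) (P(n) = (n + 2)*(n + n) = (2 + n)*(2*n) = 2*n*(2 + n))
M(z) = sqrt(6)
d(H) = 4/H + sqrt(6)/4 (d(H) = sqrt(6)/4 + 4/H = 4/H + sqrt(6)/4)
d(5)*P(5) + 9 = (4/5 + sqrt(6)/4)*(2*5*(2 + 5)) + 9 = (4*(1/5) + sqrt(6)/4)*(2*5*7) + 9 = (4/5 + sqrt(6)/4)*70 + 9 = (56 + 35*sqrt(6)/2) + 9 = 65 + 35*sqrt(6)/2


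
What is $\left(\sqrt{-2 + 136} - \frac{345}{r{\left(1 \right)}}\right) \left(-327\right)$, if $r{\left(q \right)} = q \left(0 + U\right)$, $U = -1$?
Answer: $-112815 - 327 \sqrt{134} \approx -1.166 \cdot 10^{5}$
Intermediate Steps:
$r{\left(q \right)} = - q$ ($r{\left(q \right)} = q \left(0 - 1\right) = q \left(-1\right) = - q$)
$\left(\sqrt{-2 + 136} - \frac{345}{r{\left(1 \right)}}\right) \left(-327\right) = \left(\sqrt{-2 + 136} - \frac{345}{\left(-1\right) 1}\right) \left(-327\right) = \left(\sqrt{134} - \frac{345}{-1}\right) \left(-327\right) = \left(\sqrt{134} - -345\right) \left(-327\right) = \left(\sqrt{134} + 345\right) \left(-327\right) = \left(345 + \sqrt{134}\right) \left(-327\right) = -112815 - 327 \sqrt{134}$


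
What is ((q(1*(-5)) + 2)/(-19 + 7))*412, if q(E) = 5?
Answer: -721/3 ≈ -240.33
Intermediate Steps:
((q(1*(-5)) + 2)/(-19 + 7))*412 = ((5 + 2)/(-19 + 7))*412 = (7/(-12))*412 = (7*(-1/12))*412 = -7/12*412 = -721/3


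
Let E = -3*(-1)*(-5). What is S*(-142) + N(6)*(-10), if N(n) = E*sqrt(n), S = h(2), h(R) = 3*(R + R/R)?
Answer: -1278 + 150*sqrt(6) ≈ -910.58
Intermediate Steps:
h(R) = 3 + 3*R (h(R) = 3*(R + 1) = 3*(1 + R) = 3 + 3*R)
S = 9 (S = 3 + 3*2 = 3 + 6 = 9)
E = -15 (E = 3*(-5) = -15)
N(n) = -15*sqrt(n)
S*(-142) + N(6)*(-10) = 9*(-142) - 15*sqrt(6)*(-10) = -1278 + 150*sqrt(6)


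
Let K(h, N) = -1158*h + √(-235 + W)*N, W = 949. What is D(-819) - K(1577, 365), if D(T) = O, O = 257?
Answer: 1826423 - 365*√714 ≈ 1.8167e+6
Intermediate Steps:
D(T) = 257
K(h, N) = -1158*h + N*√714 (K(h, N) = -1158*h + √(-235 + 949)*N = -1158*h + √714*N = -1158*h + N*√714)
D(-819) - K(1577, 365) = 257 - (-1158*1577 + 365*√714) = 257 - (-1826166 + 365*√714) = 257 + (1826166 - 365*√714) = 1826423 - 365*√714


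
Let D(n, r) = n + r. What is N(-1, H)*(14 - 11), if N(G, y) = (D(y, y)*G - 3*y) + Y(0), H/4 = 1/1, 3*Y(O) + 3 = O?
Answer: -63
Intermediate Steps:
Y(O) = -1 + O/3
H = 4 (H = 4*(1/1) = 4*(1*1) = 4*1 = 4)
N(G, y) = -1 - 3*y + 2*G*y (N(G, y) = ((y + y)*G - 3*y) + (-1 + (⅓)*0) = ((2*y)*G - 3*y) + (-1 + 0) = (2*G*y - 3*y) - 1 = (-3*y + 2*G*y) - 1 = -1 - 3*y + 2*G*y)
N(-1, H)*(14 - 11) = (-1 - 3*4 + 2*(-1)*4)*(14 - 11) = (-1 - 12 - 8)*3 = -21*3 = -63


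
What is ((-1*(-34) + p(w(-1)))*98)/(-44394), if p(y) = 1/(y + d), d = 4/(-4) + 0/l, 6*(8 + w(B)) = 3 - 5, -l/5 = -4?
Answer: -949/12684 ≈ -0.074819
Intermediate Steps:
l = 20 (l = -5*(-4) = 20)
w(B) = -25/3 (w(B) = -8 + (3 - 5)/6 = -8 + (⅙)*(-2) = -8 - ⅓ = -25/3)
d = -1 (d = 4/(-4) + 0/20 = 4*(-¼) + 0*(1/20) = -1 + 0 = -1)
p(y) = 1/(-1 + y) (p(y) = 1/(y - 1) = 1/(-1 + y))
((-1*(-34) + p(w(-1)))*98)/(-44394) = ((-1*(-34) + 1/(-1 - 25/3))*98)/(-44394) = ((34 + 1/(-28/3))*98)*(-1/44394) = ((34 - 3/28)*98)*(-1/44394) = ((949/28)*98)*(-1/44394) = (6643/2)*(-1/44394) = -949/12684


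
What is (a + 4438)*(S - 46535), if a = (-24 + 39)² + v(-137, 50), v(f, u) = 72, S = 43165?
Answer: -15956950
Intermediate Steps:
a = 297 (a = (-24 + 39)² + 72 = 15² + 72 = 225 + 72 = 297)
(a + 4438)*(S - 46535) = (297 + 4438)*(43165 - 46535) = 4735*(-3370) = -15956950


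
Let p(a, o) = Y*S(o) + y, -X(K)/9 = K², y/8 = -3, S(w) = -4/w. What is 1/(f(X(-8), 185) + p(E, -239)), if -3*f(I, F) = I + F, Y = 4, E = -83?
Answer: 717/76289 ≈ 0.0093985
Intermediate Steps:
y = -24 (y = 8*(-3) = -24)
X(K) = -9*K²
p(a, o) = -24 - 16/o (p(a, o) = 4*(-4/o) - 24 = -16/o - 24 = -24 - 16/o)
f(I, F) = -F/3 - I/3 (f(I, F) = -(I + F)/3 = -(F + I)/3 = -F/3 - I/3)
1/(f(X(-8), 185) + p(E, -239)) = 1/((-⅓*185 - (-3)*(-8)²) + (-24 - 16/(-239))) = 1/((-185/3 - (-3)*64) + (-24 - 16*(-1/239))) = 1/((-185/3 - ⅓*(-576)) + (-24 + 16/239)) = 1/((-185/3 + 192) - 5720/239) = 1/(391/3 - 5720/239) = 1/(76289/717) = 717/76289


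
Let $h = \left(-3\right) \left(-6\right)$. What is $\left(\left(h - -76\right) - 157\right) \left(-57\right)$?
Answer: $3591$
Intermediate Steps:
$h = 18$
$\left(\left(h - -76\right) - 157\right) \left(-57\right) = \left(\left(18 - -76\right) - 157\right) \left(-57\right) = \left(\left(18 + 76\right) - 157\right) \left(-57\right) = \left(94 - 157\right) \left(-57\right) = \left(-63\right) \left(-57\right) = 3591$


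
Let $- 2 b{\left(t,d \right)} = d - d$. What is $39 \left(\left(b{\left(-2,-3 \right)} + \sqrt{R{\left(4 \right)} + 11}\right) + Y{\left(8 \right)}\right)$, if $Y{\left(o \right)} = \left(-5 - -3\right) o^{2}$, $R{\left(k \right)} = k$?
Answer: $-4992 + 39 \sqrt{15} \approx -4841.0$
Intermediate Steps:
$b{\left(t,d \right)} = 0$ ($b{\left(t,d \right)} = - \frac{d - d}{2} = \left(- \frac{1}{2}\right) 0 = 0$)
$Y{\left(o \right)} = - 2 o^{2}$ ($Y{\left(o \right)} = \left(-5 + 3\right) o^{2} = - 2 o^{2}$)
$39 \left(\left(b{\left(-2,-3 \right)} + \sqrt{R{\left(4 \right)} + 11}\right) + Y{\left(8 \right)}\right) = 39 \left(\left(0 + \sqrt{4 + 11}\right) - 2 \cdot 8^{2}\right) = 39 \left(\left(0 + \sqrt{15}\right) - 128\right) = 39 \left(\sqrt{15} - 128\right) = 39 \left(-128 + \sqrt{15}\right) = -4992 + 39 \sqrt{15}$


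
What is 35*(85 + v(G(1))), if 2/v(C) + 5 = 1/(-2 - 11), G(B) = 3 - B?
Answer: 97720/33 ≈ 2961.2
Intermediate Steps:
v(C) = -13/33 (v(C) = 2/(-5 + 1/(-2 - 11)) = 2/(-5 + 1/(-13)) = 2/(-5 - 1/13) = 2/(-66/13) = 2*(-13/66) = -13/33)
35*(85 + v(G(1))) = 35*(85 - 13/33) = 35*(2792/33) = 97720/33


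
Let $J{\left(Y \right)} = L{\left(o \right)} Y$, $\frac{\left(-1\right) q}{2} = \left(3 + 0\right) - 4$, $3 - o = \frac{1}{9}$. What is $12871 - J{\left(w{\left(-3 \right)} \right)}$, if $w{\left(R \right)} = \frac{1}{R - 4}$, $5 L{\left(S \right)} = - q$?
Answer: $\frac{450483}{35} \approx 12871.0$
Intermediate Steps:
$o = \frac{26}{9}$ ($o = 3 - \frac{1}{9} = \frac{26}{9} \approx 2.8889$)
$q = 2$ ($q = - 2 \left(\left(3 + 0\right) - 4\right) = - 2 \left(3 - 4\right) = \left(-2\right) \left(-1\right) = 2$)
$L{\left(S \right)} = - \frac{2}{5}$ ($L{\left(S \right)} = \frac{\left(-1\right) 2}{5} = \frac{1}{5} \left(-2\right) = - \frac{2}{5}$)
$w{\left(R \right)} = \frac{1}{-4 + R}$
$J{\left(Y \right)} = - \frac{2 Y}{5}$
$12871 - J{\left(w{\left(-3 \right)} \right)} = 12871 - - \frac{2}{5 \left(-4 - 3\right)} = 12871 - - \frac{2}{5 \left(-7\right)} = 12871 - \left(- \frac{2}{5}\right) \left(- \frac{1}{7}\right) = 12871 - \frac{2}{35} = \frac{450483}{35}$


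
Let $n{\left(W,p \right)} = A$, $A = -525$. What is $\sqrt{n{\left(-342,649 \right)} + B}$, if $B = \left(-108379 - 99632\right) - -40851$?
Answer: $i \sqrt{167685} \approx 409.49 i$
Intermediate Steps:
$n{\left(W,p \right)} = -525$
$B = -167160$ ($B = -208011 + 40851 = -167160$)
$\sqrt{n{\left(-342,649 \right)} + B} = \sqrt{-525 - 167160} = \sqrt{-167685} = i \sqrt{167685}$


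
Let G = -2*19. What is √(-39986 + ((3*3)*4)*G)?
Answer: I*√41354 ≈ 203.36*I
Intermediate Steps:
G = -38
√(-39986 + ((3*3)*4)*G) = √(-39986 + ((3*3)*4)*(-38)) = √(-39986 + (9*4)*(-38)) = √(-39986 + 36*(-38)) = √(-39986 - 1368) = √(-41354) = I*√41354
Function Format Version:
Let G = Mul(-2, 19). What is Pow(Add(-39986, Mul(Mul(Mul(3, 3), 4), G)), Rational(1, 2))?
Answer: Mul(I, Pow(41354, Rational(1, 2))) ≈ Mul(203.36, I)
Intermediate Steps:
G = -38
Pow(Add(-39986, Mul(Mul(Mul(3, 3), 4), G)), Rational(1, 2)) = Pow(Add(-39986, Mul(Mul(Mul(3, 3), 4), -38)), Rational(1, 2)) = Pow(Add(-39986, Mul(Mul(9, 4), -38)), Rational(1, 2)) = Pow(Add(-39986, Mul(36, -38)), Rational(1, 2)) = Pow(Add(-39986, -1368), Rational(1, 2)) = Pow(-41354, Rational(1, 2)) = Mul(I, Pow(41354, Rational(1, 2)))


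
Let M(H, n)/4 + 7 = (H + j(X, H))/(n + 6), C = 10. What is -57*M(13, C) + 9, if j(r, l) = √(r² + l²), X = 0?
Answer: 2469/2 ≈ 1234.5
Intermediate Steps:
j(r, l) = √(l² + r²)
M(H, n) = -28 + 4*(H + √(H²))/(6 + n) (M(H, n) = -28 + 4*((H + √(H² + 0²))/(n + 6)) = -28 + 4*((H + √(H² + 0))/(6 + n)) = -28 + 4*((H + √(H²))/(6 + n)) = -28 + 4*(H + √(H²))/(6 + n))
-57*M(13, C) + 9 = -228*(-42 + 13 + √(13²) - 7*10)/(6 + 10) + 9 = -228*(-42 + 13 + √169 - 70)/16 + 9 = -228*(-42 + 13 + 13 - 70)/16 + 9 = -228*(-86)/16 + 9 = -57*(-43/2) + 9 = 2451/2 + 9 = 2469/2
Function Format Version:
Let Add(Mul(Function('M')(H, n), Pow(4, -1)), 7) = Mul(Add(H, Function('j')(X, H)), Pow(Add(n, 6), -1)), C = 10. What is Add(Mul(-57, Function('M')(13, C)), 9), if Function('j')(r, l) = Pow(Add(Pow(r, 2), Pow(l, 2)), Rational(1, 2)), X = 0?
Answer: Rational(2469, 2) ≈ 1234.5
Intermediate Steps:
Function('j')(r, l) = Pow(Add(Pow(l, 2), Pow(r, 2)), Rational(1, 2))
Function('M')(H, n) = Add(-28, Mul(4, Pow(Add(6, n), -1), Add(H, Pow(Pow(H, 2), Rational(1, 2))))) (Function('M')(H, n) = Add(-28, Mul(4, Mul(Add(H, Pow(Add(Pow(H, 2), Pow(0, 2)), Rational(1, 2))), Pow(Add(n, 6), -1)))) = Add(-28, Mul(4, Mul(Add(H, Pow(Add(Pow(H, 2), 0), Rational(1, 2))), Pow(Add(6, n), -1)))) = Add(-28, Mul(4, Mul(Add(H, Pow(Pow(H, 2), Rational(1, 2))), Pow(Add(6, n), -1)))) = Add(-28, Mul(4, Mul(Pow(Add(6, n), -1), Add(H, Pow(Pow(H, 2), Rational(1, 2)))))) = Add(-28, Mul(4, Pow(Add(6, n), -1), Add(H, Pow(Pow(H, 2), Rational(1, 2))))))
Add(Mul(-57, Function('M')(13, C)), 9) = Add(Mul(-57, Mul(4, Pow(Add(6, 10), -1), Add(-42, 13, Pow(Pow(13, 2), Rational(1, 2)), Mul(-7, 10)))), 9) = Add(Mul(-57, Mul(4, Pow(16, -1), Add(-42, 13, Pow(169, Rational(1, 2)), -70))), 9) = Add(Mul(-57, Mul(4, Rational(1, 16), Add(-42, 13, 13, -70))), 9) = Add(Mul(-57, Mul(4, Rational(1, 16), -86)), 9) = Add(Mul(-57, Rational(-43, 2)), 9) = Add(Rational(2451, 2), 9) = Rational(2469, 2)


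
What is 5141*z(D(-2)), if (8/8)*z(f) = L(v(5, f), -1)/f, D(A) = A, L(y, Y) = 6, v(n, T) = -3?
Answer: -15423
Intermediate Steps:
z(f) = 6/f
5141*z(D(-2)) = 5141*(6/(-2)) = 5141*(6*(-½)) = 5141*(-3) = -15423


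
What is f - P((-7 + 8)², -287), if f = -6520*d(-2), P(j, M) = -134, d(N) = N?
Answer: 13174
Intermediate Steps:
f = 13040 (f = -6520*(-2) = 13040)
f - P((-7 + 8)², -287) = 13040 - 1*(-134) = 13040 + 134 = 13174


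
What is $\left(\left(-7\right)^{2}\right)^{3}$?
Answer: $117649$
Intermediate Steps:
$\left(\left(-7\right)^{2}\right)^{3} = 49^{3} = 117649$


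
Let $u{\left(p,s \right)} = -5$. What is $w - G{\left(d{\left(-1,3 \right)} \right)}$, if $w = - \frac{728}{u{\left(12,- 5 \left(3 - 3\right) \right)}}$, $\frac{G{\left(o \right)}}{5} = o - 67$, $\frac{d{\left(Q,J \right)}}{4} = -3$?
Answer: $\frac{2703}{5} \approx 540.6$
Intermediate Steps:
$d{\left(Q,J \right)} = -12$ ($d{\left(Q,J \right)} = 4 \left(-3\right) = -12$)
$G{\left(o \right)} = -335 + 5 o$ ($G{\left(o \right)} = 5 \left(o - 67\right) = 5 \left(-67 + o\right) = -335 + 5 o$)
$w = \frac{728}{5}$ ($w = - \frac{728}{-5} = - \frac{728 \left(-1\right)}{5} = \left(-1\right) \left(- \frac{728}{5}\right) = \frac{728}{5} \approx 145.6$)
$w - G{\left(d{\left(-1,3 \right)} \right)} = \frac{728}{5} - \left(-335 + 5 \left(-12\right)\right) = \frac{728}{5} - \left(-335 - 60\right) = \frac{728}{5} - -395 = \frac{728}{5} + 395 = \frac{2703}{5}$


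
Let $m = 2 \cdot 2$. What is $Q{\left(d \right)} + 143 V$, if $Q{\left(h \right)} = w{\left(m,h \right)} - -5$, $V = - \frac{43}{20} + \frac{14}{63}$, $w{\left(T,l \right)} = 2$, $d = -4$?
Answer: $- \frac{48361}{180} \approx -268.67$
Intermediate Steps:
$m = 4$
$V = - \frac{347}{180}$ ($V = \left(-43\right) \frac{1}{20} + 14 \cdot \frac{1}{63} = - \frac{43}{20} + \frac{2}{9} = - \frac{347}{180} \approx -1.9278$)
$Q{\left(h \right)} = 7$ ($Q{\left(h \right)} = 2 - -5 = 2 + 5 = 7$)
$Q{\left(d \right)} + 143 V = 7 + 143 \left(- \frac{347}{180}\right) = 7 - \frac{49621}{180} = - \frac{48361}{180}$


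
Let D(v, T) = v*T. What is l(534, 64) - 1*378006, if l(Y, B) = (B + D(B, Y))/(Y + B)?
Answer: -113006674/299 ≈ -3.7795e+5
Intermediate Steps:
D(v, T) = T*v
l(Y, B) = (B + B*Y)/(B + Y) (l(Y, B) = (B + Y*B)/(Y + B) = (B + B*Y)/(B + Y))
l(534, 64) - 1*378006 = 64*(1 + 534)/(64 + 534) - 1*378006 = 64*535/598 - 378006 = 64*(1/598)*535 - 378006 = 17120/299 - 378006 = -113006674/299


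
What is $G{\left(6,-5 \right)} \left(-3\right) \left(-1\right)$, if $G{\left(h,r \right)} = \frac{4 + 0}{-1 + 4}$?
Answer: $4$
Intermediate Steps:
$G{\left(h,r \right)} = \frac{4}{3}$
$G{\left(6,-5 \right)} \left(-3\right) \left(-1\right) = \frac{4}{3} \left(-3\right) \left(-1\right) = \left(-4\right) \left(-1\right) = 4$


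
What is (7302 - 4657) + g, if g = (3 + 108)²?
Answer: 14966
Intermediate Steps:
g = 12321 (g = 111² = 12321)
(7302 - 4657) + g = (7302 - 4657) + 12321 = 2645 + 12321 = 14966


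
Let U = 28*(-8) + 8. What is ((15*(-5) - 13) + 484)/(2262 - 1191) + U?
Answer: -25660/119 ≈ -215.63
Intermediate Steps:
U = -216 (U = -224 + 8 = -216)
((15*(-5) - 13) + 484)/(2262 - 1191) + U = ((15*(-5) - 13) + 484)/(2262 - 1191) - 216 = ((-75 - 13) + 484)/1071 - 216 = (-88 + 484)*(1/1071) - 216 = 396*(1/1071) - 216 = 44/119 - 216 = -25660/119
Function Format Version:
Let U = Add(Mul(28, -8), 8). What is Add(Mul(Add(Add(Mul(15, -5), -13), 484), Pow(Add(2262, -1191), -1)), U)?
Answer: Rational(-25660, 119) ≈ -215.63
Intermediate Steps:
U = -216 (U = Add(-224, 8) = -216)
Add(Mul(Add(Add(Mul(15, -5), -13), 484), Pow(Add(2262, -1191), -1)), U) = Add(Mul(Add(Add(Mul(15, -5), -13), 484), Pow(Add(2262, -1191), -1)), -216) = Add(Mul(Add(Add(-75, -13), 484), Pow(1071, -1)), -216) = Add(Mul(Add(-88, 484), Rational(1, 1071)), -216) = Add(Mul(396, Rational(1, 1071)), -216) = Add(Rational(44, 119), -216) = Rational(-25660, 119)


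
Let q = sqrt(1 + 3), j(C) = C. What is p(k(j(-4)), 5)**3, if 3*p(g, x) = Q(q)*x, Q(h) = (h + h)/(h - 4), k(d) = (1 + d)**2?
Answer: -1000/27 ≈ -37.037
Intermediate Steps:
q = 2 (q = sqrt(4) = 2)
Q(h) = 2*h/(-4 + h) (Q(h) = (2*h)/(-4 + h) = 2*h/(-4 + h))
p(g, x) = -2*x/3 (p(g, x) = ((2*2/(-4 + 2))*x)/3 = ((2*2/(-2))*x)/3 = ((2*2*(-1/2))*x)/3 = (-2*x)/3 = -2*x/3)
p(k(j(-4)), 5)**3 = (-2/3*5)**3 = (-10/3)**3 = -1000/27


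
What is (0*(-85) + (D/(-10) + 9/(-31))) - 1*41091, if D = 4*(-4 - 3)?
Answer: -6368716/155 ≈ -41089.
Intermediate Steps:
D = -28 (D = 4*(-7) = -28)
(0*(-85) + (D/(-10) + 9/(-31))) - 1*41091 = (0*(-85) + (-28/(-10) + 9/(-31))) - 1*41091 = (0 + (-28*(-⅒) + 9*(-1/31))) - 41091 = (0 + (14/5 - 9/31)) - 41091 = (0 + 389/155) - 41091 = 389/155 - 41091 = -6368716/155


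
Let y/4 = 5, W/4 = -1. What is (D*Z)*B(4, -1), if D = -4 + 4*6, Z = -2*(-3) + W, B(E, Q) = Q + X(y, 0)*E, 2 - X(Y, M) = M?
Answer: 280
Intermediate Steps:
W = -4 (W = 4*(-1) = -4)
y = 20 (y = 4*5 = 20)
X(Y, M) = 2 - M
B(E, Q) = Q + 2*E (B(E, Q) = Q + (2 - 1*0)*E = Q + (2 + 0)*E = Q + 2*E)
Z = 2 (Z = -2*(-3) - 4 = 6 - 4 = 2)
D = 20 (D = -4 + 24 = 20)
(D*Z)*B(4, -1) = (20*2)*(-1 + 2*4) = 40*(-1 + 8) = 40*7 = 280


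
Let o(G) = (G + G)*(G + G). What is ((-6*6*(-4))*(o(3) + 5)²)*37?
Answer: 8956368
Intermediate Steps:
o(G) = 4*G² (o(G) = (2*G)*(2*G) = 4*G²)
((-6*6*(-4))*(o(3) + 5)²)*37 = ((-6*6*(-4))*(4*3² + 5)²)*37 = ((-36*(-4))*(4*9 + 5)²)*37 = ((-1*(-144))*(36 + 5)²)*37 = (144*41²)*37 = (144*1681)*37 = 242064*37 = 8956368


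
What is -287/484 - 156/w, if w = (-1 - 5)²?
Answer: -7153/1452 ≈ -4.9263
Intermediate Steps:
w = 36 (w = (-6)² = 36)
-287/484 - 156/w = -287/484 - 156/36 = -287*1/484 - 156*1/36 = -287/484 - 13/3 = -7153/1452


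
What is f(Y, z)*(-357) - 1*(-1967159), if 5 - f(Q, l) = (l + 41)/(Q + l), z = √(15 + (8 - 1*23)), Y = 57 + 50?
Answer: 210309655/107 ≈ 1.9655e+6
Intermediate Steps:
Y = 107
z = 0 (z = √(15 + (8 - 23)) = √(15 - 15) = √0 = 0)
f(Q, l) = 5 - (41 + l)/(Q + l) (f(Q, l) = 5 - (l + 41)/(Q + l) = 5 - (41 + l)/(Q + l))
f(Y, z)*(-357) - 1*(-1967159) = ((-41 + 4*0 + 5*107)/(107 + 0))*(-357) - 1*(-1967159) = ((-41 + 0 + 535)/107)*(-357) + 1967159 = ((1/107)*494)*(-357) + 1967159 = (494/107)*(-357) + 1967159 = -176358/107 + 1967159 = 210309655/107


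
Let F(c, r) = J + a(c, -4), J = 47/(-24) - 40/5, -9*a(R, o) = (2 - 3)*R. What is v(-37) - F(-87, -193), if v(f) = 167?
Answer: 1493/8 ≈ 186.63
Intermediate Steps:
a(R, o) = R/9 (a(R, o) = -(2 - 3)*R/9 = -(-1)*R/9 = R/9)
J = -239/24 (J = 47*(-1/24) - 40*⅕ = -47/24 - 8 = -239/24 ≈ -9.9583)
F(c, r) = -239/24 + c/9
v(-37) - F(-87, -193) = 167 - (-239/24 + (⅑)*(-87)) = 167 - (-239/24 - 29/3) = 167 - 1*(-157/8) = 167 + 157/8 = 1493/8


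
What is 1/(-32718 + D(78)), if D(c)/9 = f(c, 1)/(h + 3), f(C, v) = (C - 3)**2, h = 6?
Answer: -1/27093 ≈ -3.6910e-5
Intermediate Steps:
f(C, v) = (-3 + C)**2
D(c) = (-3 + c)**2 (D(c) = 9*((-3 + c)**2/(6 + 3)) = 9*((-3 + c)**2/9) = (-3 + c)**2)
1/(-32718 + D(78)) = 1/(-32718 + (-3 + 78)**2) = 1/(-32718 + 75**2) = 1/(-32718 + 5625) = 1/(-27093) = -1/27093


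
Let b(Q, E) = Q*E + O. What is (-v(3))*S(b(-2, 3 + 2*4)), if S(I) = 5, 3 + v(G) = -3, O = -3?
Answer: 30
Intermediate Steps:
b(Q, E) = -3 + E*Q (b(Q, E) = Q*E - 3 = E*Q - 3 = -3 + E*Q)
v(G) = -6 (v(G) = -3 - 3 = -6)
(-v(3))*S(b(-2, 3 + 2*4)) = -1*(-6)*5 = 6*5 = 30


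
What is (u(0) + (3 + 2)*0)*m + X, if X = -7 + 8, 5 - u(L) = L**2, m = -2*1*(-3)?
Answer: 31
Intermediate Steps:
m = 6 (m = -2*(-3) = 6)
u(L) = 5 - L**2
X = 1
(u(0) + (3 + 2)*0)*m + X = ((5 - 1*0**2) + (3 + 2)*0)*6 + 1 = ((5 - 1*0) + 5*0)*6 + 1 = ((5 + 0) + 0)*6 + 1 = (5 + 0)*6 + 1 = 5*6 + 1 = 30 + 1 = 31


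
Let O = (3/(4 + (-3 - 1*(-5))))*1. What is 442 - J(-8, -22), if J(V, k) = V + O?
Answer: 899/2 ≈ 449.50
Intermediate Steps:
O = ½ (O = (3/(4 + (-3 + 5)))*1 = (3/(4 + 2))*1 = (3/6)*1 = ((⅙)*3)*1 = (½)*1 = ½ ≈ 0.50000)
J(V, k) = ½ + V (J(V, k) = V + ½ = ½ + V)
442 - J(-8, -22) = 442 - (½ - 8) = 442 - 1*(-15/2) = 442 + 15/2 = 899/2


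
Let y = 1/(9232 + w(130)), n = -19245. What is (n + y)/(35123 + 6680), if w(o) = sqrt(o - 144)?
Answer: (-19245*sqrt(14) + 177669839*I)/(41803*(sqrt(14) - 9232*I)) ≈ -0.46037 - 1.0232e-12*I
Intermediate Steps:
w(o) = sqrt(-144 + o)
y = 1/(9232 + I*sqrt(14)) (y = 1/(9232 + sqrt(-144 + 130)) = 1/(9232 + sqrt(-14)) = 1/(9232 + I*sqrt(14)) ≈ 0.00010832 - 4.39e-8*I)
(n + y)/(35123 + 6680) = (-19245 + (4616/42614919 - I*sqrt(14)/85229838))/(35123 + 6680) = (-820124111539/42614919 - I*sqrt(14)/85229838)/41803 = (-820124111539/42614919 - I*sqrt(14)/85229838)*(1/41803) = -820124111539/1781431458957 - I*sqrt(14)/3562862917914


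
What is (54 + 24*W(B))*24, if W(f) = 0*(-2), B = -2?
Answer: 1296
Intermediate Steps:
W(f) = 0
(54 + 24*W(B))*24 = (54 + 24*0)*24 = (54 + 0)*24 = 54*24 = 1296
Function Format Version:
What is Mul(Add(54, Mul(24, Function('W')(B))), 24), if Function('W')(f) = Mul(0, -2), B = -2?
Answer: 1296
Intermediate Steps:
Function('W')(f) = 0
Mul(Add(54, Mul(24, Function('W')(B))), 24) = Mul(Add(54, Mul(24, 0)), 24) = Mul(Add(54, 0), 24) = Mul(54, 24) = 1296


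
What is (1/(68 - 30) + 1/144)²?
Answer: 8281/7485696 ≈ 0.0011062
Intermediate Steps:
(1/(68 - 30) + 1/144)² = (1/38 + 1/144)² = (91/2736)² = 8281/7485696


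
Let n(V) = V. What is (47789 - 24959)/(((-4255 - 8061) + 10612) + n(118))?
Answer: -11415/793 ≈ -14.395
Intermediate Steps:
(47789 - 24959)/(((-4255 - 8061) + 10612) + n(118)) = (47789 - 24959)/(((-4255 - 8061) + 10612) + 118) = 22830/((-12316 + 10612) + 118) = 22830/(-1704 + 118) = 22830/(-1586) = 22830*(-1/1586) = -11415/793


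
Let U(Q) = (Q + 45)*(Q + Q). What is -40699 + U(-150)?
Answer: -9199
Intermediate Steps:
U(Q) = 2*Q*(45 + Q) (U(Q) = (45 + Q)*(2*Q) = 2*Q*(45 + Q))
-40699 + U(-150) = -40699 + 2*(-150)*(45 - 150) = -40699 + 2*(-150)*(-105) = -40699 + 31500 = -9199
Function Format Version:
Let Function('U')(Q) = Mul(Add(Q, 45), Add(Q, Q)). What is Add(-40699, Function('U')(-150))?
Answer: -9199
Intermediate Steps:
Function('U')(Q) = Mul(2, Q, Add(45, Q)) (Function('U')(Q) = Mul(Add(45, Q), Mul(2, Q)) = Mul(2, Q, Add(45, Q)))
Add(-40699, Function('U')(-150)) = Add(-40699, Mul(2, -150, Add(45, -150))) = Add(-40699, Mul(2, -150, -105)) = Add(-40699, 31500) = -9199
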